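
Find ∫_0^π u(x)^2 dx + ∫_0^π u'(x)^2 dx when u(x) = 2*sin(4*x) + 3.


||u||_{H^1(0,π)}^2 = 43*π

u'(x) = 8*cos(4*x).
Expand u² and (u')² and integrate term by term on (0, π), using: for integers n ≥ 1, ∫_0^π sin²(nx) dx = ∫_0^π cos²(nx) dx = π/2; for n ≠ n', ∫_0^π sin(nx)sin(n'x) dx = ∫_0^π cos(nx)cos(n'x) dx = 0; and by product-to-sum, ∫_0^π sin(nx)cos(n'x) dx = ½∫_0^π [sin((n+n')x) + sin((n−n')x)] dx, which is 0 when n+n' is even and 2n/(n²−n'²) when n+n' is odd (it need not vanish on (0, π)). For the constant mode: ∫_0^π 1 dx = π, ∫_0^π cos(nx) dx = 0, ∫_0^π sin(nx) dx = (1−(−1)^n)/n.
  u² squared terms: (3)²·∫1 dx = 9·π = 9*π;  (2)²·∫sin(4x)² dx = 4·π/2 = 2*π.
  u² cross terms: 2·(3)·(2)·∫1·sin(4x) dx = 12·(0) = 0.
  So ∫_0^π u² dx = 9*π + 2*π + 0 = 11*π.
  (u')² squared terms: (8)²·∫cos(4x)² dx = 64·π/2 = 32*π.
  So ∫_0^π (u')² dx = 32*π.
||u||_{H^1}^2 = (11*π) + (32*π) = 43*π.


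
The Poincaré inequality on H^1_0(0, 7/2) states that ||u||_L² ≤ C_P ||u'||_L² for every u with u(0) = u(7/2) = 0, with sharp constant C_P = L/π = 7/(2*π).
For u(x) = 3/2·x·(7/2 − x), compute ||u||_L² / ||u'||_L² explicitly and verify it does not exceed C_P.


||u||_L² / ||u'||_L² = 7*sqrt(10)/20 < C_P = 7/(2*π).

u(x) = 3/2·x·(7/2 − x), so u'(x) = 21/4 - 3*x.
u(x) = 3/2·x·(7/2 − x) vanishes at x = 0 and x = 7/2, so u ∈ H^1_0(0, 7/2). Differentiate via the product rule and integrate the resulting polynomials term by term.
  ∫_0^7/2 u² dx = ∫_0^7/2 (9*x^4/4 - 63*x^3/4 + 441*x^2/16) dx. Term by term:
    ∫_0^7/2 9*x^4/4 dx = 151263/640;  ∫_0^7/2 -63*x^3/4 dx = -151263/256;  ∫_0^7/2 441*x^2/16 dx = 50421/128.
  Sum: 151263/640 − 151263/256 + 50421/128 = 50421/1280.
  ∫_0^7/2 (u')² dx = ∫_0^7/2 (9*x^2 - 63*x/2 + 441/16) dx. Term by term:
    ∫_0^7/2 9*x^2 dx = 1029/8;  ∫_0^7/2 -63*x/2 dx = -3087/16;  ∫_0^7/2 441/16 dx = 3087/32.
  Sum: 1029/8 − 3087/16 + 3087/32 = 1029/32.
∫_0^7/2 u² dx = 50421/1280, so ||u||_L² = 49*sqrt(105)/80.
∫_0^7/2 (u')² dx = 1029/32, so ||u'||_L² = 7*sqrt(42)/8.
Ratio ||u||_L² / ||u'||_L² = 7*sqrt(10)/20.
Sharp Poincaré constant on H^1_0(0, 7/2) is C_P = L/π = 7/(2*π), achieved by sin(2*π/7·x).
A polynomial bump cannot attain the sharp Poincaré constant (only the first sine eigenfunction does), so the ratio is strictly less than C_P, consistent with ||u||_L² ≤ C_P ||u'||_L².


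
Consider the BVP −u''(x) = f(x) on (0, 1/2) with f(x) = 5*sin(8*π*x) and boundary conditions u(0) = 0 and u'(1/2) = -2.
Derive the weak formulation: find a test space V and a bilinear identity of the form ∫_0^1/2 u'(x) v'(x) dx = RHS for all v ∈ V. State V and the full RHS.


V = {v ∈ H^1(0, 1/2) : v(0) = 0} (test functions vanish at x = 0 where u is specified); weak form: ∫_0^1/2 u'v' dx = ∫_0^1/2 (5*sin(8*π*x)) v dx − 2·v(1/2) for all v ∈ V.

Multiply both sides by a test function v and integrate from 0 to 1/2:
  ∫_0^1/2 −u''(x) v(x) dx = ∫_0^1/2 f(x) v(x) dx.
Integrate the LHS by parts once:
  ∫_0^1/2 −u'' v dx = −[u'(x) v(x)]_0^1/2 + ∫_0^1/2 u'(x) v'(x) dx.
Thus ∫_0^1/2 u'(x) v'(x) dx = ∫_0^1/2 f(x) v(x) dx + [u'(x) v(x)]_0^1/2.
Choose V so that boundary terms are either known or forced to vanish.
Mixed BC: u(0) = 0 (Dirichlet) and u'(1/2) = -2 (Neumann). Define V = {v ∈ H^1(0, 1/2) : v(0) = 0}. Then [u' v]_0^1/2 = u'(1/2)·v(1/2) − u'(0)·0 = − 2·v(1/2).
Weak formulation: find u (satisfying any essential BC) such that ∫_0^1/2 u'(x) v'(x) dx = ∫_0^1/2 f v dx − 2·v(1/2) for all v ∈ V (Dirichlet at 0 absorbed into V; Neumann datum at x = 1/2 contributes the boundary term).
Substituting f(x) = 5*sin(8*π*x), the right-hand side is ∫_0^1/2 (5*sin(8*π*x)) v dx − 2·v(1/2).


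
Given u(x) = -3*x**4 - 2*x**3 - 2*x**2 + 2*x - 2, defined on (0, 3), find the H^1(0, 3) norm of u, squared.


||u||_{H^1}^2 = 1445907/14

The H^1 norm (squared) on an interval (0, L) is
  ||u||_{H^1}^2 = ∫_0^L u(x)^2 dx + ∫_0^L u'(x)^2 dx.
Compute u'(x) = -12*x**3 - 6*x**2 - 4*x + 2.
Then u(x)^2 = 9*x**8 + 12*x**7 + 16*x**6 - 4*x**5 + 8*x**4 + 12*x**2 - 8*x + 4 and u'(x)^2 = 144*x**6 + 144*x**5 + 132*x**4 - 8*x**2 - 16*x + 4.
Integrate each monomial from 0 to 3 using ∫_0^3 c·x^n dx = c·3^(n+1)/(n+1):
  ∫_0^3 u(x)^2 dx = ∫_0^3 (9*x^8 + 12*x^7 + 16*x^6 - 4*x^5 + 8*x^4 + 12*x^2 - 8*x + 4) dx. Term by term:
    ∫_0^3 9*x^8 dx = 19683;  ∫_0^3 12*x^7 dx = 19683/2;  ∫_0^3 16*x^6 dx = 34992/7;
    ∫_0^3 -4*x^5 dx = -486;  ∫_0^3 8*x^4 dx = 1944/5;  ∫_0^3 12*x^2 dx = 108;
    ∫_0^3 -8*x dx = -36;  ∫_0^3 4 dx = 12.
  Sum: 19683 + 19683/2 + 34992/7 − 486 + 1944/5 + 108 − 36 + 12 = 2415711/70.
  ∫_0^3 u'(x)^2 dx = ∫_0^3 (144*x^6 + 144*x^5 + 132*x^4 - 8*x^2 - 16*x + 4) dx. Term by term:
    ∫_0^3 144*x^6 dx = 314928/7;  ∫_0^3 144*x^5 dx = 17496;  ∫_0^3 132*x^4 dx = 32076/5;
    ∫_0^3 -8*x^2 dx = -72;  ∫_0^3 -16*x dx = -72;  ∫_0^3 4 dx = 12.
  Sum: 314928/7 + 17496 + 32076/5 − 72 − 72 + 12 = 2406912/35.
Adding: ||u||_{H^1}^2 = 2415711/70 + 2406912/35 = 1445907/14.


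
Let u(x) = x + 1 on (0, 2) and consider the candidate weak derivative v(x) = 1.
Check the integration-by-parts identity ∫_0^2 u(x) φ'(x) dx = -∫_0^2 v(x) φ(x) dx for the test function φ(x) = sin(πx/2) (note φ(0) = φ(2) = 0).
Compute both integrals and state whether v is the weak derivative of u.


LHS = -4/π, RHS = -4/π. Yes, v = u' weakly.

u(x) = x + 1, classical derivative u'(x) = 1.
φ(x) = sin(πx/2), so φ'(x) = π*cos(π*x/2)/2.
Note φ(0) = φ(2) = 0, so the boundary term u·φ vanishes.
LHS = ∫_0^2 u(x) φ'(x) dx = ∫_0^2 (π*x*cos(π*x/2)/2 + π*cos(π*x/2)/2) dx. Term by term:
  ∫_0^2 π*cos(π*x/2)/2 dx = 0;  ∫_0^2 π*x*cos(π*x/2)/2 dx = -4/π.
Sum: 0 − 4/π = -4/π.
So LHS = -4/π.
∫_0^2 v(x) φ(x) dx = ∫_0^2 (sin(π*x/2)) dx. Term by term:
  ∫_0^2 sin(π*x/2) dx = 4/π.
So RHS = -∫_0^2 v(x) φ(x) dx = -4/π.
LHS = RHS, so the identity holds for this test φ.
Moreover u is smooth here and v(x) = u'(x) = 1 pointwise, so the identity holds for every test function. Hence v is the weak derivative of u.


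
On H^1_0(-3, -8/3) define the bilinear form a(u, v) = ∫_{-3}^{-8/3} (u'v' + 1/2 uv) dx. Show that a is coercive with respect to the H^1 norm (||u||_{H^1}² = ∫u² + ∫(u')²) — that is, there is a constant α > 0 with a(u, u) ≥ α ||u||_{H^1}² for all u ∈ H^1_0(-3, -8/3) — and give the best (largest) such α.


α = (1 + 18*π^2)/(2*(1 + 9*π^2))

Coercivity of a(·,·) on H^1_0(-3, -8/3) means a(u, u) ≥ α ||u||_{H^1}² for every u ∈ H^1_0.
The interval has length L = 1/3, and Poincaré/coercivity depend only on L. Here a(u, u) = ∫(u')² + (1/2)·∫u².
Here 0 < c = 1/2 < 1. The condition a(u,u) ≥ α||u||_{H^1}² reads (1−α)∫(u')² ≥ (α−c)∫u². Any admissible α is ≤ 1 (rapidly oscillating u have ∫u²/∫(u')² → 0), and α = 1 would force 0 ≥ (1−c)∫u², impossible since c < 1; so 1−α > 0. By the sharp Poincaré inequality on H^1_0 of an interval of length L, ∫(u')² ≥ (π/L)²∫u² with equality for the first sine mode sin(π(x−x₀)/L) (x₀ the left endpoint), so the inequality holds for all u iff (1−α)(π/L)² ≥ α − c, i.e. α ≤ ((π/L)² + c)/((π/L)² + 1) = (1 + c(L/π)²)/(1 + (L/π)²). With (π/L)² = 9*π^2 and c = 1/2, the largest admissible constant is α = ((π/L)² + c)/((π/L)² + 1).
Simplifying, α = (1 + 18*π^2)/(2*(1 + 9*π^2)).


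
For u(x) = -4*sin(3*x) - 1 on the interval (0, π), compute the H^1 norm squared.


||u||_{H^1(0,π)}^2 = 16/3 + 81*π

u'(x) = -12*cos(3*x).
Expand u² and (u')² and integrate term by term on (0, π), using: for integers n ≥ 1, ∫_0^π sin²(nx) dx = ∫_0^π cos²(nx) dx = π/2; for n ≠ n', ∫_0^π sin(nx)sin(n'x) dx = ∫_0^π cos(nx)cos(n'x) dx = 0; and by product-to-sum, ∫_0^π sin(nx)cos(n'x) dx = ½∫_0^π [sin((n+n')x) + sin((n−n')x)] dx, which is 0 when n+n' is even and 2n/(n²−n'²) when n+n' is odd (it need not vanish on (0, π)). For the constant mode: ∫_0^π 1 dx = π, ∫_0^π cos(nx) dx = 0, ∫_0^π sin(nx) dx = (1−(−1)^n)/n.
  u² squared terms: (-1)²·∫1 dx = 1·π = π;  (-4)²·∫sin(3x)² dx = 16·π/2 = 8*π.
  u² cross terms: 2·(-1)·(-4)·∫1·sin(3x) dx = 8·(2/3) = 16/3.
  So ∫_0^π u² dx = π + 8*π + 16/3 = 16/3 + 9*π.
  (u')² squared terms: (-12)²·∫cos(3x)² dx = 144·π/2 = 72*π.
  So ∫_0^π (u')² dx = 72*π.
||u||_{H^1}^2 = (16/3 + 9*π) + (72*π) = 16/3 + 81*π.


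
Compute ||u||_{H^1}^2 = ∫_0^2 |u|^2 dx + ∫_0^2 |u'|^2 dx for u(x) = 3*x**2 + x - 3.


||u||_{H^1}^2 = 2464/15

The H^1 norm (squared) on an interval (0, L) is
  ||u||_{H^1}^2 = ∫_0^L u(x)^2 dx + ∫_0^L u'(x)^2 dx.
Compute u'(x) = 6*x + 1.
Then u(x)^2 = 9*x**4 + 6*x**3 - 17*x**2 - 6*x + 9 and u'(x)^2 = 36*x**2 + 12*x + 1.
Integrate each monomial from 0 to 2 using ∫_0^2 c·x^n dx = c·2^(n+1)/(n+1):
  ∫_0^2 u(x)^2 dx = ∫_0^2 (9*x^4 + 6*x^3 - 17*x^2 - 6*x + 9) dx. Term by term:
    ∫_0^2 9*x^4 dx = 288/5;  ∫_0^2 6*x^3 dx = 24;  ∫_0^2 -17*x^2 dx = -136/3;
    ∫_0^2 -6*x dx = -12;  ∫_0^2 9 dx = 18.
  Sum: 288/5 + 24 − 136/3 − 12 + 18 = 634/15.
  ∫_0^2 u'(x)^2 dx = ∫_0^2 (36*x^2 + 12*x + 1) dx. Term by term:
    ∫_0^2 36*x^2 dx = 96;  ∫_0^2 12*x dx = 24;  ∫_0^2 1 dx = 2.
  Sum: 96 + 24 + 2 = 122.
Adding: ||u||_{H^1}^2 = 634/15 + 122 = 2464/15.


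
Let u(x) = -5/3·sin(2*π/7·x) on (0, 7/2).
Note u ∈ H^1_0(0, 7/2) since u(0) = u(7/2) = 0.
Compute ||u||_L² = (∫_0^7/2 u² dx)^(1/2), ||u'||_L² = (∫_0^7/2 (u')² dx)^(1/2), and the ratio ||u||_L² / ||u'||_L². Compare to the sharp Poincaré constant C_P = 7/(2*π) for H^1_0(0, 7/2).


||u||_L² / ||u'||_L² = 7/(2*π) = C_P.

u(x) = -5/3·sin(2*π/7·x), so u'(x) = -10*π*cos(2*π*x/7)/21.
Writing u(x) = A·sin(kπx/L) with A = -5/3 and k = 1, use ∫_0^L sin²(kπx/L) dx = L/2 and ∫_0^L cos²(kπx/L) dx = L/2.
u² = 25/9·sin²(2*π/7·x) and (u')² = 100*π^2/441·cos²(2*π/7·x), and each of sin², cos² integrates to L/2 = 7/4 over (0, 7/2).
∫_0^7/2 u² dx = 175/36, so ||u||_L² = 5*sqrt(7)/6.
∫_0^7/2 (u')² dx = 25*π^2/63, so ||u'||_L² = 5*sqrt(7)*π/21.
Ratio ||u||_L² / ||u'||_L² = 7/(2*π).
Sharp Poincaré constant on H^1_0(0, 7/2) is C_P = L/π = 7/(2*π), achieved by sin(2*π/7·x).
This is the k = 1 eigenfunction (up to amplitude), so the ratio equals the sharp Poincaré constant exactly.


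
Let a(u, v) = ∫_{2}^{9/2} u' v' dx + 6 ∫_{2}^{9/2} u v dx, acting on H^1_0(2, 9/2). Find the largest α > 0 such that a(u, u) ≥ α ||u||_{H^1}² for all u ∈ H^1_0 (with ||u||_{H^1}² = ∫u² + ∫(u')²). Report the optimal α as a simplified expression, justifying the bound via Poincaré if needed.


α = 1

Coercivity of a(·,·) on H^1_0(2, 9/2) means a(u, u) ≥ α ||u||_{H^1}² for every u ∈ H^1_0.
The interval has length L = 5/2, and Poincaré/coercivity depend only on L. Here a(u, u) = ∫(u')² + (6)·∫u².
Here c = 6 ≥ 1, so a(u,u) = ∫(u')² + c∫u² ≥ ∫(u')² + ∫u² = ||u||_{H^1}², i.e. α = 1 works. No larger α is possible: a(u,u) ≥ α||u||_{H^1}² means (1−α)∫(u')² ≥ (α−c)∫u², and for the modes u_n = sin(nπ(x−x₀)/L) (x₀ the left endpoint) one has ∫u_n²/∫(u_n')² = (L/(nπ))² → 0, so a(u_n,u_n)/||u_n||_{H^1}² → 1. Hence the optimal constant is α = 1.
Therefore α = 1.


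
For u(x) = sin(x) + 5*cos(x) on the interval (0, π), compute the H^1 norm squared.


||u||_{H^1(0,π)}^2 = 26*π

u'(x) = -5*sin(x) + cos(x).
Expand u² and (u')² and integrate term by term on (0, π), using: for integers n ≥ 1, ∫_0^π sin²(nx) dx = ∫_0^π cos²(nx) dx = π/2; for n ≠ n', ∫_0^π sin(nx)sin(n'x) dx = ∫_0^π cos(nx)cos(n'x) dx = 0; and by product-to-sum, ∫_0^π sin(nx)cos(n'x) dx = ½∫_0^π [sin((n+n')x) + sin((n−n')x)] dx, which is 0 when n+n' is even and 2n/(n²−n'²) when n+n' is odd (it need not vanish on (0, π)).
  u² squared terms: (5)²·∫cos(x)² dx = 25·π/2 = 25*π/2;  (1)²·∫sin(x)² dx = 1·π/2 = π/2.
  u² cross terms: 2·(5)·(1)·∫cos(x)·sin(x) dx = 10·(0) = 0.
  So ∫_0^π u² dx = 25*π/2 + π/2 + 0 = 13*π.
  (u')² squared terms: (-5)²·∫sin(x)² dx = 25·π/2 = 25*π/2;  (1)²·∫cos(x)² dx = 1·π/2 = π/2.
  (u')² cross terms: 2·(-5)·(1)·∫sin(x)·cos(x) dx = -10·(0) = 0.
  So ∫_0^π (u')² dx = 25*π/2 + π/2 + 0 = 13*π.
||u||_{H^1}^2 = (13*π) + (13*π) = 26*π.


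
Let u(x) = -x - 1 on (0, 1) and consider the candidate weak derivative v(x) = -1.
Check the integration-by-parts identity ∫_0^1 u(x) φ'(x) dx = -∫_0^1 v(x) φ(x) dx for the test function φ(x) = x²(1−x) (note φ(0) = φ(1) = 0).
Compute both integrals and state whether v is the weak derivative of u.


LHS = 1/12, RHS = 1/12. Yes, v = u' weakly.

u(x) = -x - 1, classical derivative u'(x) = -1.
φ(x) = x²(1−x), so φ'(x) = x*(2 - 3*x).
Note φ(0) = φ(1) = 0, so the boundary term u·φ vanishes.
LHS = ∫_0^1 u(x) φ'(x) dx = ∫_0^1 (3*x^3 + x^2 - 2*x) dx. Term by term:
  ∫_0^1 3*x^3 dx = 3/4;  ∫_0^1 x^2 dx = 1/3;  ∫_0^1 -2*x dx = -1.
Sum: 3/4 + 1/3 − 1 = 1/12.
So LHS = 1/12.
∫_0^1 v(x) φ(x) dx = ∫_0^1 (x^3 - x^2) dx. Term by term:
  ∫_0^1 x^3 dx = 1/4;  ∫_0^1 -x^2 dx = -1/3.
Sum: 1/4 − 1/3 = -1/12.
So RHS = -∫_0^1 v(x) φ(x) dx = 1/12.
LHS = RHS, so the identity holds for this test φ.
Moreover u is smooth here and v(x) = u'(x) = -1 pointwise, so the identity holds for every test function. Hence v is the weak derivative of u.


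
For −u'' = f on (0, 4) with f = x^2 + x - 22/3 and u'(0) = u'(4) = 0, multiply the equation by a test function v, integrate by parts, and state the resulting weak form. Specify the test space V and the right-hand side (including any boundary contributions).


V = H^1(0, 4) (no boundary constraint on v; u is determined up to an additive constant); weak form: ∫_0^4 u'v' dx = ∫_0^4 (x^2 + x - 22/3) v dx for all v ∈ V.

Multiply both sides by a test function v and integrate from 0 to 4:
  ∫_0^4 −u''(x) v(x) dx = ∫_0^4 f(x) v(x) dx.
Integrate the LHS by parts once:
  ∫_0^4 −u'' v dx = −[u'(x) v(x)]_0^4 + ∫_0^4 u'(x) v'(x) dx.
Thus ∫_0^4 u'(x) v'(x) dx = ∫_0^4 f(x) v(x) dx + [u'(x) v(x)]_0^4.
Choose V so that boundary terms are either known or forced to vanish.
u has homogeneous Neumann: u'(0) = u'(4) = 0. So [u' v]_0^4 = 0·v(4) − 0·v(0) = 0 for any v; take V = H^1(0, 4).
Weak formulation: find u (satisfying any essential BC) such that ∫_0^4 u'(x) v'(x) dx = ∫_0^4 f v dx for all v ∈ V (homogeneous Neumann, so boundary terms vanish).
Substituting f(x) = x^2 + x - 22/3, the right-hand side is ∫_0^4 (x^2 + x - 22/3) v dx.
Compatibility check (pure Neumann): taking v ≡ 1 ∈ V gives 0 = ∫_0^4 f dx + (0) − (0), i.e. ∫_0^4 f dx must equal u'(0) − u'(4) = 0. Indeed ∫_0^4 (x^2 + x - 22/3) dx = 0, so the data are compatible. The solution is then unique only up to an additive constant (fix it e.g. by requiring ∫_0^4 u dx = 0).


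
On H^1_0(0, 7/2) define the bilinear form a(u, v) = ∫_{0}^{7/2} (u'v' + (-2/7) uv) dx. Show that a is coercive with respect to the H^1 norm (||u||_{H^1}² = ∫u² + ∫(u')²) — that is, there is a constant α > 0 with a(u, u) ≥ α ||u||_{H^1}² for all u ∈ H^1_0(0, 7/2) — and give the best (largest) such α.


α = 2*(-7 + 2*π^2)/(4*π^2 + 49)

Coercivity of a(·,·) on H^1_0(0, 7/2) means a(u, u) ≥ α ||u||_{H^1}² for every u ∈ H^1_0.
The interval has length L = 7/2, and Poincaré/coercivity depend only on L. Here a(u, u) = ∫(u')² + (-2/7)·∫u².
Here c = -2/7 < 0 with |c| < (π/L)² = 4*π^2/49, so coercivity still holds. The condition a(u,u) ≥ α||u||_{H^1}² reads (1−α)∫(u')² ≥ (α−c)∫u². Any admissible α is ≤ 1 (rapidly oscillating u have ∫u²/∫(u')² → 0), and α = 1 would force 0 ≥ (1−c)∫u², impossible since c < 1; so 1−α > 0. By the sharp Poincaré inequality on H^1_0 of an interval of length L, ∫(u')² ≥ (π/L)²∫u² with equality for the first sine mode sin(π(x−x₀)/L) (x₀ the left endpoint), so the inequality holds for all u iff (1−α)(π/L)² ≥ α − c, i.e. α ≤ ((π/L)² + c)/((π/L)² + 1) = (1 + c(L/π)²)/(1 + (L/π)²). (Direct route, valid since c ≤ 0: Poincaré gives c∫u² ≥ c(L/π)²∫(u')², so a(u,u) ≥ (1 + c(L/π)²)∫(u')², while ||u||_{H^1}² ≤ (1 + (L/π)²)∫(u')²; dividing yields the same α.) With (π/L)² = 4*π^2/49 and c = -2/7, the largest admissible constant is α = ((π/L)² + c)/((π/L)² + 1).
Simplifying, α = 2*(-7 + 2*π^2)/(4*π^2 + 49).


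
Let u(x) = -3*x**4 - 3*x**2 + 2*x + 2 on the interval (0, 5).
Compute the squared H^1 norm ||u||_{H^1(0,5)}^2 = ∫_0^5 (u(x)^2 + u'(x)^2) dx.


||u||_{H^1}^2 = 80003015/21

The H^1 norm (squared) on an interval (0, L) is
  ||u||_{H^1}^2 = ∫_0^L u(x)^2 dx + ∫_0^L u'(x)^2 dx.
Compute u'(x) = -12*x**3 - 6*x + 2.
Then u(x)^2 = 9*x**8 + 18*x**6 - 12*x**5 - 3*x**4 - 12*x**3 - 8*x**2 + 8*x + 4 and u'(x)^2 = 144*x**6 + 144*x**4 - 48*x**3 + 36*x**2 - 24*x + 4.
Integrate each monomial from 0 to 5 using ∫_0^5 c·x^n dx = c·5^(n+1)/(n+1):
  ∫_0^5 u(x)^2 dx = ∫_0^5 (9*x^8 + 18*x^6 - 12*x^5 - 3*x^4 - 12*x^3 - 8*x^2 + 8*x + 4) dx. Term by term:
    ∫_0^5 9*x^8 dx = 1953125;  ∫_0^5 18*x^6 dx = 1406250/7;  ∫_0^5 -12*x^5 dx = -31250;
    ∫_0^5 -3*x^4 dx = -1875;  ∫_0^5 -12*x^3 dx = -1875;  ∫_0^5 -8*x^2 dx = -1000/3;
    ∫_0^5 8*x dx = 100;  ∫_0^5 4 dx = 20.
  Sum: 1953125 + 1406250/7 − 31250 − 1875 − 1875 − 1000/3 + 100 + 20 = 44494895/21.
  ∫_0^5 u'(x)^2 dx = ∫_0^5 (144*x^6 + 144*x^4 - 48*x^3 + 36*x^2 - 24*x + 4) dx. Term by term:
    ∫_0^5 144*x^6 dx = 11250000/7;  ∫_0^5 144*x^4 dx = 90000;  ∫_0^5 -48*x^3 dx = -7500;
    ∫_0^5 36*x^2 dx = 1500;  ∫_0^5 -24*x dx = -300;  ∫_0^5 4 dx = 20.
  Sum: 11250000/7 + 90000 − 7500 + 1500 − 300 + 20 = 11836040/7.
Adding: ||u||_{H^1}^2 = 44494895/21 + 11836040/7 = 80003015/21.


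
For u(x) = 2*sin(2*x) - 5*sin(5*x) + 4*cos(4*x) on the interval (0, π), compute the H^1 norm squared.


||u||_{H^1(0,π)}^2 = -6800/9 + 471*π

u'(x) = -16*sin(4*x) + 4*cos(2*x) - 25*cos(5*x).
Expand u² and (u')² and integrate term by term on (0, π), using: for integers n ≥ 1, ∫_0^π sin²(nx) dx = ∫_0^π cos²(nx) dx = π/2; for n ≠ n', ∫_0^π sin(nx)sin(n'x) dx = ∫_0^π cos(nx)cos(n'x) dx = 0; and by product-to-sum, ∫_0^π sin(nx)cos(n'x) dx = ½∫_0^π [sin((n+n')x) + sin((n−n')x)] dx, which is 0 when n+n' is even and 2n/(n²−n'²) when n+n' is odd (it need not vanish on (0, π)).
  u² squared terms: (-5)²·∫sin(5x)² dx = 25·π/2 = 25*π/2;  (2)²·∫sin(2x)² dx = 4·π/2 = 2*π;  (4)²·∫cos(4x)² dx = 16·π/2 = 8*π.
  u² cross terms: 2·(-5)·(2)·∫sin(5x)·sin(2x) dx = -20·(0) = 0;  2·(-5)·(4)·∫sin(5x)·cos(4x) dx = -40·(10/9) = -400/9;  2·(2)·(4)·∫sin(2x)·cos(4x) dx = 16·(0) = 0.
  So ∫_0^π u² dx = 25*π/2 + 2*π + 8*π + 0 − 400/9 + 0 = -400/9 + 45*π/2.
  (u')² squared terms: (-25)²·∫cos(5x)² dx = 625·π/2 = 625*π/2;  (-16)²·∫sin(4x)² dx = 256·π/2 = 128*π;  (4)²·∫cos(2x)² dx = 16·π/2 = 8*π.
  (u')² cross terms: 2·(-25)·(-16)·∫cos(5x)·sin(4x) dx = 800·(-8/9) = -6400/9;  2·(-25)·(4)·∫cos(5x)·cos(2x) dx = -200·(0) = 0;  2·(-16)·(4)·∫sin(4x)·cos(2x) dx = -128·(0) = 0.
  So ∫_0^π (u')² dx = 625*π/2 + 128*π + 8*π − 6400/9 + 0 + 0 = -6400/9 + 897*π/2.
||u||_{H^1}^2 = (-400/9 + 45*π/2) + (-6400/9 + 897*π/2) = -6800/9 + 471*π.


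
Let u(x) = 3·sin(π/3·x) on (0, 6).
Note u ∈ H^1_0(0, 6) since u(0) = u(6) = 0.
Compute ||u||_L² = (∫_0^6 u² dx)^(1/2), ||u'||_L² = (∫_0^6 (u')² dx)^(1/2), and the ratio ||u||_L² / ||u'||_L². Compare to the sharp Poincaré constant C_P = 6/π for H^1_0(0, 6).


||u||_L² / ||u'||_L² = 3/π < C_P = 6/π.

u(x) = 3·sin(π/3·x), so u'(x) = π*cos(π*x/3).
Writing u(x) = A·sin(kπx/L) with A = 3 and k = 2, use ∫_0^L sin²(kπx/L) dx = L/2 and ∫_0^L cos²(kπx/L) dx = L/2.
u² = 9·sin²(π/3·x) and (u')² = π^2·cos²(π/3·x), and each of sin², cos² integrates to L/2 = 3 over (0, 6).
∫_0^6 u² dx = 27, so ||u||_L² = 3*sqrt(3).
∫_0^6 (u')² dx = 3*π^2, so ||u'||_L² = sqrt(3)*π.
Ratio ||u||_L² / ||u'||_L² = 3/π.
Sharp Poincaré constant on H^1_0(0, 6) is C_P = L/π = 6/π, achieved by sin(π/6·x).
This is the k = 2 harmonic; the ratio L/(kπ) is strictly less than C_P = L/π, consistent with the sharp inequality ||u||_L² ≤ C_P ||u'||_L².


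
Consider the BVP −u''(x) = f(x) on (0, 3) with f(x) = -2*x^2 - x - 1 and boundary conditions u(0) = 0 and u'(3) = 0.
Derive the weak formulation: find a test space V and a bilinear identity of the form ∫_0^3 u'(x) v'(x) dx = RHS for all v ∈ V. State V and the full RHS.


V = {v ∈ H^1(0, 3) : v(0) = 0} (test functions vanish at x = 0 where u is specified); weak form: ∫_0^3 u'v' dx = ∫_0^3 (-2*x^2 - x - 1) v dx for all v ∈ V.

Multiply both sides by a test function v and integrate from 0 to 3:
  ∫_0^3 −u''(x) v(x) dx = ∫_0^3 f(x) v(x) dx.
Integrate the LHS by parts once:
  ∫_0^3 −u'' v dx = −[u'(x) v(x)]_0^3 + ∫_0^3 u'(x) v'(x) dx.
Thus ∫_0^3 u'(x) v'(x) dx = ∫_0^3 f(x) v(x) dx + [u'(x) v(x)]_0^3.
Choose V so that boundary terms are either known or forced to vanish.
Mixed BC: u(0) = 0 (Dirichlet) and u'(3) = 0 (Neumann). Define V = {v ∈ H^1(0, 3) : v(0) = 0}. Then [u' v]_0^3 = u'(3)·v(3) − u'(0)·0 = 0.
Weak formulation: find u (satisfying any essential BC) such that ∫_0^3 u'(x) v'(x) dx = ∫_0^3 f v dx for all v ∈ V (Dirichlet at 0 absorbed into V; the Neumann datum at x = 3 is zero, so no boundary term remains).
Substituting f(x) = -2*x^2 - x - 1, the right-hand side is ∫_0^3 (-2*x^2 - x - 1) v dx.


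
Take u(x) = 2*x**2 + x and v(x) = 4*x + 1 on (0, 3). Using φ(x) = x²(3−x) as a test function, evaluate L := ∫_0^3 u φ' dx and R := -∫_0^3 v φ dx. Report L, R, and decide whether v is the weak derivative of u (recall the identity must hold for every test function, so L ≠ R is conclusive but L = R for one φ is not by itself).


LHS = -1107/20, RHS = -1107/20. Yes, v = u' weakly.

u(x) = 2*x**2 + x, classical derivative u'(x) = 4*x + 1.
φ(x) = x²(3−x), so φ'(x) = 3*x*(2 - x).
Note φ(0) = φ(3) = 0, so the boundary term u·φ vanishes.
LHS = ∫_0^3 u(x) φ'(x) dx = ∫_0^3 (-6*x^4 + 9*x^3 + 6*x^2) dx. Term by term:
  ∫_0^3 -6*x^4 dx = -1458/5;  ∫_0^3 9*x^3 dx = 729/4;  ∫_0^3 6*x^2 dx = 54.
Sum: -1458/5 + 729/4 + 54 = -1107/20.
So LHS = -1107/20.
∫_0^3 v(x) φ(x) dx = ∫_0^3 (-4*x^4 + 11*x^3 + 3*x^2) dx. Term by term:
  ∫_0^3 -4*x^4 dx = -972/5;  ∫_0^3 11*x^3 dx = 891/4;  ∫_0^3 3*x^2 dx = 27.
Sum: -972/5 + 891/4 + 27 = 1107/20.
So RHS = -∫_0^3 v(x) φ(x) dx = -1107/20.
LHS = RHS, so the identity holds for this test φ.
Moreover u is smooth here and v(x) = u'(x) = 4*x + 1 pointwise, so the identity holds for every test function. Hence v is the weak derivative of u.


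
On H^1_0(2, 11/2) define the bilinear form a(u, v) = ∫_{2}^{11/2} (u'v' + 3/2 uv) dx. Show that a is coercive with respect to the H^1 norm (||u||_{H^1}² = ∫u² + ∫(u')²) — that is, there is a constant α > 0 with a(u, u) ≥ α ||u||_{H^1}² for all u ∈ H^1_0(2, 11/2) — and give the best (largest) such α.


α = 1

Coercivity of a(·,·) on H^1_0(2, 11/2) means a(u, u) ≥ α ||u||_{H^1}² for every u ∈ H^1_0.
The interval has length L = 7/2, and Poincaré/coercivity depend only on L. Here a(u, u) = ∫(u')² + (3/2)·∫u².
Here c = 3/2 ≥ 1, so a(u,u) = ∫(u')² + c∫u² ≥ ∫(u')² + ∫u² = ||u||_{H^1}², i.e. α = 1 works. No larger α is possible: a(u,u) ≥ α||u||_{H^1}² means (1−α)∫(u')² ≥ (α−c)∫u², and for the modes u_n = sin(nπ(x−x₀)/L) (x₀ the left endpoint) one has ∫u_n²/∫(u_n')² = (L/(nπ))² → 0, so a(u_n,u_n)/||u_n||_{H^1}² → 1. Hence the optimal constant is α = 1.
Therefore α = 1.


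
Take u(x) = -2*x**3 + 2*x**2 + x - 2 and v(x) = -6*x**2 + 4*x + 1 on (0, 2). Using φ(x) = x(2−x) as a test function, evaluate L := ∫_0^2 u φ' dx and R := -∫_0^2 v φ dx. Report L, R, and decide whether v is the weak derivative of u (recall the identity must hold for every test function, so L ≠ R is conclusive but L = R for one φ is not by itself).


LHS = 44/15, RHS = 44/15. Yes, v = u' weakly.

u(x) = -2*x**3 + 2*x**2 + x - 2, classical derivative u'(x) = -6*x**2 + 4*x + 1.
φ(x) = x(2−x), so φ'(x) = 2 - 2*x.
Note φ(0) = φ(2) = 0, so the boundary term u·φ vanishes.
LHS = ∫_0^2 u(x) φ'(x) dx = ∫_0^2 (4*x^4 - 8*x^3 + 2*x^2 + 6*x - 4) dx. Term by term:
  ∫_0^2 4*x^4 dx = 128/5;  ∫_0^2 -8*x^3 dx = -32;  ∫_0^2 2*x^2 dx = 16/3;
  ∫_0^2 6*x dx = 12;  ∫_0^2 -4 dx = -8.
Sum: 128/5 − 32 + 16/3 + 12 − 8 = 44/15.
So LHS = 44/15.
∫_0^2 v(x) φ(x) dx = ∫_0^2 (6*x^4 - 16*x^3 + 7*x^2 + 2*x) dx. Term by term:
  ∫_0^2 6*x^4 dx = 192/5;  ∫_0^2 -16*x^3 dx = -64;  ∫_0^2 7*x^2 dx = 56/3;
  ∫_0^2 2*x dx = 4.
Sum: 192/5 − 64 + 56/3 + 4 = -44/15.
So RHS = -∫_0^2 v(x) φ(x) dx = 44/15.
LHS = RHS, so the identity holds for this test φ.
Moreover u is smooth here and v(x) = u'(x) = -6*x**2 + 4*x + 1 pointwise, so the identity holds for every test function. Hence v is the weak derivative of u.


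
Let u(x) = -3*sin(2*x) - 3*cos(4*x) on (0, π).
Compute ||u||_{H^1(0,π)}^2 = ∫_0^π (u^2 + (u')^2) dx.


||u||_{H^1(0,π)}^2 = 99*π

u'(x) = 12*sin(4*x) - 6*cos(2*x).
Expand u² and (u')² and integrate term by term on (0, π), using: for integers n ≥ 1, ∫_0^π sin²(nx) dx = ∫_0^π cos²(nx) dx = π/2; for n ≠ n', ∫_0^π sin(nx)sin(n'x) dx = ∫_0^π cos(nx)cos(n'x) dx = 0; and by product-to-sum, ∫_0^π sin(nx)cos(n'x) dx = ½∫_0^π [sin((n+n')x) + sin((n−n')x)] dx, which is 0 when n+n' is even and 2n/(n²−n'²) when n+n' is odd (it need not vanish on (0, π)).
  u² squared terms: (-3)²·∫cos(4x)² dx = 9·π/2 = 9*π/2;  (-3)²·∫sin(2x)² dx = 9·π/2 = 9*π/2.
  u² cross terms: 2·(-3)·(-3)·∫cos(4x)·sin(2x) dx = 18·(0) = 0.
  So ∫_0^π u² dx = 9*π/2 + 9*π/2 + 0 = 9*π.
  (u')² squared terms: (-6)²·∫cos(2x)² dx = 36·π/2 = 18*π;  (12)²·∫sin(4x)² dx = 144·π/2 = 72*π.
  (u')² cross terms: 2·(-6)·(12)·∫cos(2x)·sin(4x) dx = -144·(0) = 0.
  So ∫_0^π (u')² dx = 18*π + 72*π + 0 = 90*π.
||u||_{H^1}^2 = (9*π) + (90*π) = 99*π.


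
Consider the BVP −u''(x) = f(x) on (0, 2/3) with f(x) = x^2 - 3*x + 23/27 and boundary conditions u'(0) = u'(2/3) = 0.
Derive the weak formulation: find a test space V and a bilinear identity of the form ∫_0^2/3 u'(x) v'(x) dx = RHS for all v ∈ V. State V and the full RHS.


V = H^1(0, 2/3) (no boundary constraint on v; u is determined up to an additive constant); weak form: ∫_0^2/3 u'v' dx = ∫_0^2/3 (x^2 - 3*x + 23/27) v dx for all v ∈ V.

Multiply both sides by a test function v and integrate from 0 to 2/3:
  ∫_0^2/3 −u''(x) v(x) dx = ∫_0^2/3 f(x) v(x) dx.
Integrate the LHS by parts once:
  ∫_0^2/3 −u'' v dx = −[u'(x) v(x)]_0^2/3 + ∫_0^2/3 u'(x) v'(x) dx.
Thus ∫_0^2/3 u'(x) v'(x) dx = ∫_0^2/3 f(x) v(x) dx + [u'(x) v(x)]_0^2/3.
Choose V so that boundary terms are either known or forced to vanish.
u has homogeneous Neumann: u'(0) = u'(2/3) = 0. So [u' v]_0^2/3 = 0·v(2/3) − 0·v(0) = 0 for any v; take V = H^1(0, 2/3).
Weak formulation: find u (satisfying any essential BC) such that ∫_0^2/3 u'(x) v'(x) dx = ∫_0^2/3 f v dx for all v ∈ V (homogeneous Neumann, so boundary terms vanish).
Substituting f(x) = x^2 - 3*x + 23/27, the right-hand side is ∫_0^2/3 (x^2 - 3*x + 23/27) v dx.
Compatibility check (pure Neumann): taking v ≡ 1 ∈ V gives 0 = ∫_0^2/3 f dx + (0) − (0), i.e. ∫_0^2/3 f dx must equal u'(0) − u'(2/3) = 0. Indeed ∫_0^2/3 (x^2 - 3*x + 23/27) dx = 0, so the data are compatible. The solution is then unique only up to an additive constant (fix it e.g. by requiring ∫_0^2/3 u dx = 0).


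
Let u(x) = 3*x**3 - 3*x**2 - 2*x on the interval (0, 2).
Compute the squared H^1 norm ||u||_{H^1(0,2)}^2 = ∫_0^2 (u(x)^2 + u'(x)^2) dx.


||u||_{H^1}^2 = 16216/105

The H^1 norm (squared) on an interval (0, L) is
  ||u||_{H^1}^2 = ∫_0^L u(x)^2 dx + ∫_0^L u'(x)^2 dx.
Compute u'(x) = 9*x**2 - 6*x - 2.
Then u(x)^2 = 9*x**6 - 18*x**5 - 3*x**4 + 12*x**3 + 4*x**2 and u'(x)^2 = 81*x**4 - 108*x**3 + 24*x + 4.
Integrate each monomial from 0 to 2 using ∫_0^2 c·x^n dx = c·2^(n+1)/(n+1):
  ∫_0^2 u(x)^2 dx = ∫_0^2 (9*x^6 - 18*x^5 - 3*x^4 + 12*x^3 + 4*x^2) dx. Term by term:
    ∫_0^2 9*x^6 dx = 1152/7;  ∫_0^2 -18*x^5 dx = -192;  ∫_0^2 -3*x^4 dx = -96/5;
    ∫_0^2 12*x^3 dx = 48;  ∫_0^2 4*x^2 dx = 32/3.
  Sum: 1152/7 − 192 − 96/5 + 48 + 32/3 = 1264/105.
  ∫_0^2 u'(x)^2 dx = ∫_0^2 (81*x^4 - 108*x^3 + 24*x + 4) dx. Term by term:
    ∫_0^2 81*x^4 dx = 2592/5;  ∫_0^2 -108*x^3 dx = -432;  ∫_0^2 24*x dx = 48;
    ∫_0^2 4 dx = 8.
  Sum: 2592/5 − 432 + 48 + 8 = 712/5.
Adding: ||u||_{H^1}^2 = 1264/105 + 712/5 = 16216/105.


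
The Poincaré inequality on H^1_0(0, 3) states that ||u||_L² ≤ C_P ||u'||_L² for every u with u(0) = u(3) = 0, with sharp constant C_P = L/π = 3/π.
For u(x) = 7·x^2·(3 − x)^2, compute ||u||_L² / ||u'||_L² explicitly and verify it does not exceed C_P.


||u||_L² / ||u'||_L² = sqrt(3)/2 < C_P = 3/π.

u(x) = 7·x^2·(3 − x)^2, so u'(x) = 14*x*(x - 3)*(2*x - 3).
u(x) = 7·x^2·(3 − x)^2 vanishes at x = 0 and x = 3, so u ∈ H^1_0(0, 3). Differentiate via the product rule and integrate the resulting polynomials term by term.
  ∫_0^3 u² dx = ∫_0^3 (49*x^8 - 588*x^7 + 2646*x^6 - 5292*x^5 + 3969*x^4) dx. Term by term:
    ∫_0^3 49*x^8 dx = 107163;  ∫_0^3 -588*x^7 dx = -964467/2;  ∫_0^3 2646*x^6 dx = 826686;
    ∫_0^3 -5292*x^5 dx = -642978;  ∫_0^3 3969*x^4 dx = 964467/5.
  Sum: 107163 − 964467/2 + 826686 − 642978 + 964467/5 = 15309/10.
  ∫_0^3 (u')² dx = ∫_0^3 (784*x^6 - 7056*x^5 + 22932*x^4 - 31752*x^3 + 15876*x^2) dx. Term by term:
    ∫_0^3 784*x^6 dx = 244944;  ∫_0^3 -7056*x^5 dx = -857304;  ∫_0^3 22932*x^4 dx = 5572476/5;
    ∫_0^3 -31752*x^3 dx = -642978;  ∫_0^3 15876*x^2 dx = 142884.
  Sum: 244944 − 857304 + 5572476/5 − 642978 + 142884 = 10206/5.
∫_0^3 u² dx = 15309/10, so ||u||_L² = 27*sqrt(210)/10.
∫_0^3 (u')² dx = 10206/5, so ||u'||_L² = 27*sqrt(70)/5.
Ratio ||u||_L² / ||u'||_L² = sqrt(3)/2.
Sharp Poincaré constant on H^1_0(0, 3) is C_P = L/π = 3/π, achieved by sin(π/3·x).
A polynomial bump cannot attain the sharp Poincaré constant (only the first sine eigenfunction does), so the ratio is strictly less than C_P, consistent with ||u||_L² ≤ C_P ||u'||_L².


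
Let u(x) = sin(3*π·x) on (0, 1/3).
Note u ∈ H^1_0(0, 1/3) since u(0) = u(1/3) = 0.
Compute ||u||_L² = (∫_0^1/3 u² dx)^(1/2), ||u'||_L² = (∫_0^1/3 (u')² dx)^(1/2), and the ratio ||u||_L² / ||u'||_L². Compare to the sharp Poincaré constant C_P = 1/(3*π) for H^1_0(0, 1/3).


||u||_L² / ||u'||_L² = 1/(3*π) = C_P.

u(x) = sin(3*π·x), so u'(x) = 3*π*cos(3*π*x).
Writing u(x) = A·sin(kπx/L) with A = 1 and k = 1, use ∫_0^L sin²(kπx/L) dx = L/2 and ∫_0^L cos²(kπx/L) dx = L/2.
u² = 1·sin²(3*π·x) and (u')² = 9*π^2·cos²(3*π·x), and each of sin², cos² integrates to L/2 = 1/6 over (0, 1/3).
∫_0^1/3 u² dx = 1/6, so ||u||_L² = sqrt(6)/6.
∫_0^1/3 (u')² dx = 3*π^2/2, so ||u'||_L² = sqrt(6)*π/2.
Ratio ||u||_L² / ||u'||_L² = 1/(3*π).
Sharp Poincaré constant on H^1_0(0, 1/3) is C_P = L/π = 1/(3*π), achieved by sin(3*π·x).
This is the k = 1 eigenfunction (up to amplitude), so the ratio equals the sharp Poincaré constant exactly.


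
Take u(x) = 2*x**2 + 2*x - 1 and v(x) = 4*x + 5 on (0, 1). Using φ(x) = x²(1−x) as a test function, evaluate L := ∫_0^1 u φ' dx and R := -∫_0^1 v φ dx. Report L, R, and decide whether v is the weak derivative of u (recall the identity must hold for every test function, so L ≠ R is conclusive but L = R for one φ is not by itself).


LHS = -11/30, RHS = -37/60. No, v is not the weak derivative of u.

u(x) = 2*x**2 + 2*x - 1, classical derivative u'(x) = 4*x + 2.
φ(x) = x²(1−x), so φ'(x) = x*(2 - 3*x).
Note φ(0) = φ(1) = 0, so the boundary term u·φ vanishes.
LHS = ∫_0^1 u(x) φ'(x) dx = ∫_0^1 (-6*x^4 - 2*x^3 + 7*x^2 - 2*x) dx. Term by term:
  ∫_0^1 -6*x^4 dx = -6/5;  ∫_0^1 -2*x^3 dx = -1/2;  ∫_0^1 7*x^2 dx = 7/3;
  ∫_0^1 -2*x dx = -1.
Sum: -6/5 − 1/2 + 7/3 − 1 = -11/30.
So LHS = -11/30.
∫_0^1 v(x) φ(x) dx = ∫_0^1 (-4*x^4 - x^3 + 5*x^2) dx. Term by term:
  ∫_0^1 -4*x^4 dx = -4/5;  ∫_0^1 -x^3 dx = -1/4;  ∫_0^1 5*x^2 dx = 5/3.
Sum: -4/5 − 1/4 + 5/3 = 37/60.
So RHS = -∫_0^1 v(x) φ(x) dx = -37/60.
LHS − RHS = 1/4 ≠ 0, so the identity fails.
(For a valid weak derivative the identity must hold for EVERY test function, in particular this one. The failure shows v is NOT the weak derivative of u.)
Correct weak derivative would be u'(x) = 4*x + 2.


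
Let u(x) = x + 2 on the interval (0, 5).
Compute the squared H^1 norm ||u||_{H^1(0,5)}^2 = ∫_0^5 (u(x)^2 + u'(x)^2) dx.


||u||_{H^1}^2 = 350/3

The H^1 norm (squared) on an interval (0, L) is
  ||u||_{H^1}^2 = ∫_0^L u(x)^2 dx + ∫_0^L u'(x)^2 dx.
Compute u'(x) = 1.
Then u(x)^2 = x**2 + 4*x + 4 and u'(x)^2 = 1.
Integrate each monomial from 0 to 5 using ∫_0^5 c·x^n dx = c·5^(n+1)/(n+1):
  ∫_0^5 u(x)^2 dx = ∫_0^5 (x^2 + 4*x + 4) dx. Term by term:
    ∫_0^5 x^2 dx = 125/3;  ∫_0^5 4*x dx = 50;  ∫_0^5 4 dx = 20.
  Sum: 125/3 + 50 + 20 = 335/3.
  ∫_0^5 u'(x)^2 dx = ∫_0^5 (1) dx. Term by term:
    ∫_0^5 1 dx = 5.
Adding: ||u||_{H^1}^2 = 335/3 + 5 = 350/3.


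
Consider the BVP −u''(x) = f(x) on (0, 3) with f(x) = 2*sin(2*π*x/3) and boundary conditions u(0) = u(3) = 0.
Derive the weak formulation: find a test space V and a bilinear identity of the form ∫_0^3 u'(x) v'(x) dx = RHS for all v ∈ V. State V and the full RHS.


V = H^1_0(0, 3) (so v(0) = v(3) = 0); weak form: ∫_0^3 u'v' dx = ∫_0^3 (2*sin(2*π*x/3)) v dx for all v ∈ V.

Multiply both sides by a test function v and integrate from 0 to 3:
  ∫_0^3 −u''(x) v(x) dx = ∫_0^3 f(x) v(x) dx.
Integrate the LHS by parts once:
  ∫_0^3 −u'' v dx = −[u'(x) v(x)]_0^3 + ∫_0^3 u'(x) v'(x) dx.
Thus ∫_0^3 u'(x) v'(x) dx = ∫_0^3 f(x) v(x) dx + [u'(x) v(x)]_0^3.
Choose V so that boundary terms are either known or forced to vanish.
u is Dirichlet: u(0) = u(3) = 0. Let V = H^1_0(0, 3); then v(0) = v(3) = 0, and [u' v]_0^3 = 0.
Weak formulation: find u (satisfying any essential BC) such that ∫_0^3 u'(x) v'(x) dx = ∫_0^3 f v dx for all v ∈ V.
Substituting f(x) = 2*sin(2*π*x/3), the right-hand side is ∫_0^3 (2*sin(2*π*x/3)) v dx.


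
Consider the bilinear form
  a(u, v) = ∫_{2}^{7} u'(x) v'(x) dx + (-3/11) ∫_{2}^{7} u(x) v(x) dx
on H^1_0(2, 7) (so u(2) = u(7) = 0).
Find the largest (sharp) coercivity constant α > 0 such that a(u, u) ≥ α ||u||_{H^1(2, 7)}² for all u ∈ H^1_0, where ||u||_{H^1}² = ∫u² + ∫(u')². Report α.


α = (-75/11 + π^2)/(π^2 + 25)

Coercivity of a(·,·) on H^1_0(2, 7) means a(u, u) ≥ α ||u||_{H^1}² for every u ∈ H^1_0.
The interval has length L = 5, and Poincaré/coercivity depend only on L. Here a(u, u) = ∫(u')² + (-3/11)·∫u².
Here c = -3/11 < 0 with |c| < (π/L)² = π^2/25, so coercivity still holds. The condition a(u,u) ≥ α||u||_{H^1}² reads (1−α)∫(u')² ≥ (α−c)∫u². Any admissible α is ≤ 1 (rapidly oscillating u have ∫u²/∫(u')² → 0), and α = 1 would force 0 ≥ (1−c)∫u², impossible since c < 1; so 1−α > 0. By the sharp Poincaré inequality on H^1_0 of an interval of length L, ∫(u')² ≥ (π/L)²∫u² with equality for the first sine mode sin(π(x−x₀)/L) (x₀ the left endpoint), so the inequality holds for all u iff (1−α)(π/L)² ≥ α − c, i.e. α ≤ ((π/L)² + c)/((π/L)² + 1) = (1 + c(L/π)²)/(1 + (L/π)²). (Direct route, valid since c ≤ 0: Poincaré gives c∫u² ≥ c(L/π)²∫(u')², so a(u,u) ≥ (1 + c(L/π)²)∫(u')², while ||u||_{H^1}² ≤ (1 + (L/π)²)∫(u')²; dividing yields the same α.) With (π/L)² = π^2/25 and c = -3/11, the largest admissible constant is α = ((π/L)² + c)/((π/L)² + 1).
Simplifying, α = (-75/11 + π^2)/(π^2 + 25).


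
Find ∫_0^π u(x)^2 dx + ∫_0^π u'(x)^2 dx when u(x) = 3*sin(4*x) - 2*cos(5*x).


||u||_{H^1(0,π)}^2 = 832/3 + 257*π/2

u'(x) = 10*sin(5*x) + 12*cos(4*x).
Expand u² and (u')² and integrate term by term on (0, π), using: for integers n ≥ 1, ∫_0^π sin²(nx) dx = ∫_0^π cos²(nx) dx = π/2; for n ≠ n', ∫_0^π sin(nx)sin(n'x) dx = ∫_0^π cos(nx)cos(n'x) dx = 0; and by product-to-sum, ∫_0^π sin(nx)cos(n'x) dx = ½∫_0^π [sin((n+n')x) + sin((n−n')x)] dx, which is 0 when n+n' is even and 2n/(n²−n'²) when n+n' is odd (it need not vanish on (0, π)).
  u² squared terms: (-2)²·∫cos(5x)² dx = 4·π/2 = 2*π;  (3)²·∫sin(4x)² dx = 9·π/2 = 9*π/2.
  u² cross terms: 2·(-2)·(3)·∫cos(5x)·sin(4x) dx = -12·(-8/9) = 32/3.
  So ∫_0^π u² dx = 2*π + 9*π/2 + 32/3 = 32/3 + 13*π/2.
  (u')² squared terms: (10)²·∫sin(5x)² dx = 100·π/2 = 50*π;  (12)²·∫cos(4x)² dx = 144·π/2 = 72*π.
  (u')² cross terms: 2·(10)·(12)·∫sin(5x)·cos(4x) dx = 240·(10/9) = 800/3.
  So ∫_0^π (u')² dx = 50*π + 72*π + 800/3 = 800/3 + 122*π.
||u||_{H^1}^2 = (32/3 + 13*π/2) + (800/3 + 122*π) = 832/3 + 257*π/2.


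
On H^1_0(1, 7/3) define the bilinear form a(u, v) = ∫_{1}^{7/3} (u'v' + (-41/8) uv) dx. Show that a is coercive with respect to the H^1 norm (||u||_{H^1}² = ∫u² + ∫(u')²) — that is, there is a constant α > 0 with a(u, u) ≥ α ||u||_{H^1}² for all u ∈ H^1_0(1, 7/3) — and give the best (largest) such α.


α = (-82 + 9*π^2)/(16 + 9*π^2)

Coercivity of a(·,·) on H^1_0(1, 7/3) means a(u, u) ≥ α ||u||_{H^1}² for every u ∈ H^1_0.
The interval has length L = 4/3, and Poincaré/coercivity depend only on L. Here a(u, u) = ∫(u')² + (-41/8)·∫u².
Here c = -41/8 < 0 with |c| < (π/L)² = 9*π^2/16, so coercivity still holds. The condition a(u,u) ≥ α||u||_{H^1}² reads (1−α)∫(u')² ≥ (α−c)∫u². Any admissible α is ≤ 1 (rapidly oscillating u have ∫u²/∫(u')² → 0), and α = 1 would force 0 ≥ (1−c)∫u², impossible since c < 1; so 1−α > 0. By the sharp Poincaré inequality on H^1_0 of an interval of length L, ∫(u')² ≥ (π/L)²∫u² with equality for the first sine mode sin(π(x−x₀)/L) (x₀ the left endpoint), so the inequality holds for all u iff (1−α)(π/L)² ≥ α − c, i.e. α ≤ ((π/L)² + c)/((π/L)² + 1) = (1 + c(L/π)²)/(1 + (L/π)²). (Direct route, valid since c ≤ 0: Poincaré gives c∫u² ≥ c(L/π)²∫(u')², so a(u,u) ≥ (1 + c(L/π)²)∫(u')², while ||u||_{H^1}² ≤ (1 + (L/π)²)∫(u')²; dividing yields the same α.) With (π/L)² = 9*π^2/16 and c = -41/8, the largest admissible constant is α = ((π/L)² + c)/((π/L)² + 1).
Simplifying, α = (-82 + 9*π^2)/(16 + 9*π^2).


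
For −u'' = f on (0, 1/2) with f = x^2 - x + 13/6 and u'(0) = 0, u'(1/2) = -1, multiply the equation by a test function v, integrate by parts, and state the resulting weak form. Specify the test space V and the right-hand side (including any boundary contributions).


V = H^1(0, 1/2) (v unrestricted at boundary; u is determined up to an additive constant); weak form: ∫_0^1/2 u'v' dx = ∫_0^1/2 (x^2 - x + 13/6) v dx − v(1/2) for all v ∈ V.

Multiply both sides by a test function v and integrate from 0 to 1/2:
  ∫_0^1/2 −u''(x) v(x) dx = ∫_0^1/2 f(x) v(x) dx.
Integrate the LHS by parts once:
  ∫_0^1/2 −u'' v dx = −[u'(x) v(x)]_0^1/2 + ∫_0^1/2 u'(x) v'(x) dx.
Thus ∫_0^1/2 u'(x) v'(x) dx = ∫_0^1/2 f(x) v(x) dx + [u'(x) v(x)]_0^1/2.
Choose V so that boundary terms are either known or forced to vanish.
u has inhomogeneous Neumann u'(0) = 0, u'(1/2) = -1. [u' v]_0^1/2 = (-1)·v(1/2) − (0)·v(0) = − v(1/2). Take V = H^1(0, 1/2); boundary term becomes part of RHS.
Weak formulation: find u (satisfying any essential BC) such that ∫_0^1/2 u'(x) v'(x) dx = ∫_0^1/2 f v dx − v(1/2) for all v ∈ V (Neumann data are natural BCs: they enter the RHS as boundary terms).
Substituting f(x) = x^2 - x + 13/6, the right-hand side is ∫_0^1/2 (x^2 - x + 13/6) v dx − v(1/2).
Compatibility check (pure Neumann): taking v ≡ 1 ∈ V gives 0 = ∫_0^1/2 f dx + (-1) − (0), i.e. ∫_0^1/2 f dx must equal u'(0) − u'(1/2) = 1. Indeed ∫_0^1/2 (x^2 - x + 13/6) dx = 1, so the data are compatible. The solution is then unique only up to an additive constant (fix it e.g. by requiring ∫_0^1/2 u dx = 0).
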